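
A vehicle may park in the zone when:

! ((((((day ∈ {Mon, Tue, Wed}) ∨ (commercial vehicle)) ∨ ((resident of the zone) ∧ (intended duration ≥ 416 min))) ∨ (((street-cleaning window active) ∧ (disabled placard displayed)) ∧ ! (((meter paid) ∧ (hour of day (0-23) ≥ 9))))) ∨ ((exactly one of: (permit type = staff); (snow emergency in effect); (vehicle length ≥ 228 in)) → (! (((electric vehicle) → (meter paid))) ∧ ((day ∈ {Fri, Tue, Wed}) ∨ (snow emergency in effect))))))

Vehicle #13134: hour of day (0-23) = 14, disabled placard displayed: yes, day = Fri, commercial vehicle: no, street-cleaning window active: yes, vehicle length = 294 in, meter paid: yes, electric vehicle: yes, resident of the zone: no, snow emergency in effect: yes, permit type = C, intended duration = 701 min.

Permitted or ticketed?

Ticketed

Atomic conditions:
  day ∈ {Mon, Tue, Wed}: Fri is not in the set → false
  commercial vehicle: no → false
  resident of the zone: no → false
  intended duration ≥ 416 min: 701 ≥ 416 is true
  street-cleaning window active: yes → true
  disabled placard displayed: yes → true
  meter paid: yes → true
  hour of day (0-23) ≥ 9: 14 ≥ 9 is true
  permit type = staff: C == staff is false
  snow emergency in effect: yes → true
  vehicle length ≥ 228 in: 294 ≥ 228 is true
  electric vehicle: yes → true
  day ∈ {Fri, Tue, Wed}: Fri is in the set → true
Combine:
[1.1.1.1] false OR false = false
[1.1.1.2] false AND true = false
[1.1.1] false OR false = false
[1.1.2.1] true AND true = true
[1.1.2.2.1] true AND true = true
[1.1.2.2] NOT true = false
[1.1.2] true AND false = false
[1.1] false OR false = false
[1.2.1] exactly-one(false, true, true) = false
[1.2.2.1.1] true → true = true
[1.2.2.1] NOT true = false
[1.2.2.2] true OR true = true
[1.2.2] false AND true = false
[1.2] false → false (antecedent false ⇒ implication holds) = true
[1] false OR true = true
[root] NOT true = false
Overall: false → ticketed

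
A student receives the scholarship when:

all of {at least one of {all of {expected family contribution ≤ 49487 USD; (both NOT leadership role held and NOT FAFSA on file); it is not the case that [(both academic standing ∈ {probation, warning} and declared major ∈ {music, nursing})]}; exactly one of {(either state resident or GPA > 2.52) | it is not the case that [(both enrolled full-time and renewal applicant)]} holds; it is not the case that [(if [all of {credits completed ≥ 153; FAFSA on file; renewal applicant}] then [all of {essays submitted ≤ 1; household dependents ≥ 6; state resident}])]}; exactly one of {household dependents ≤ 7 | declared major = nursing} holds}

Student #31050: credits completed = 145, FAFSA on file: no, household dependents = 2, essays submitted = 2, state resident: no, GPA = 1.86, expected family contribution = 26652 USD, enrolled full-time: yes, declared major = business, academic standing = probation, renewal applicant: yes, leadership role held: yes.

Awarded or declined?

Declined

Atomic conditions:
  expected family contribution ≤ 49487 USD: 26652 ≤ 49487 is true
  NOT leadership role held: yes → false
  NOT FAFSA on file: no → true
  academic standing ∈ {probation, warning}: probation is in the set → true
  declared major ∈ {music, nursing}: business is not in the set → false
  state resident: no → false
  GPA > 2.52: 1.86 > 2.52 is false
  enrolled full-time: yes → true
  renewal applicant: yes → true
  credits completed ≥ 153: 145 ≥ 153 is false
  FAFSA on file: no → false
  essays submitted ≤ 1: 2 ≤ 1 is false
  household dependents ≥ 6: 2 ≥ 6 is false
  household dependents ≤ 7: 2 ≤ 7 is true
  declared major = nursing: business == nursing is false
Combine:
[1.1.2] false AND true = false
[1.1.3.1] true AND false = false
[1.1.3] NOT false = true
[1.1] true AND false AND true = false
[1.2.1] false OR false = false
[1.2.2.1] true AND true = true
[1.2.2] NOT true = false
[1.2] exactly-one(false, false) = false
[1.3.1.1] false AND false AND true = false
[1.3.1.2] false AND false AND false = false
[1.3.1] false → false (antecedent false ⇒ implication holds) = true
[1.3] NOT true = false
[1] false OR false OR false = false
[2] exactly-one(true, false) = true
[root] false AND true = false
Overall: false → declined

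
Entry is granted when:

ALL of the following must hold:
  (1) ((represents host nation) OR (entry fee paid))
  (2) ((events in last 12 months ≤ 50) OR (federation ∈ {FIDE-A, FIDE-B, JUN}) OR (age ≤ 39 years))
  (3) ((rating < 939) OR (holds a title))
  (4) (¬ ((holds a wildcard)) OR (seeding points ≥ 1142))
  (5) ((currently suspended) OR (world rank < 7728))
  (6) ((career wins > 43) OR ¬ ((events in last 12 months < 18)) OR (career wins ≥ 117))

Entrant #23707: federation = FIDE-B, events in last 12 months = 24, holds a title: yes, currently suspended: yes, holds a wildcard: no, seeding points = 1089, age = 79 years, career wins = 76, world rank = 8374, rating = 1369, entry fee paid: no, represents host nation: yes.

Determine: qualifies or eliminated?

Qualifies

Atomic conditions:
  represents host nation: yes → true
  entry fee paid: no → false
  events in last 12 months ≤ 50: 24 ≤ 50 is true
  federation ∈ {FIDE-A, FIDE-B, JUN}: FIDE-B is in the set → true
  age ≤ 39 years: 79 ≤ 39 is false
  rating < 939: 1369 < 939 is false
  holds a title: yes → true
  holds a wildcard: no → false
  seeding points ≥ 1142: 1089 ≥ 1142 is false
  currently suspended: yes → true
  world rank < 7728: 8374 < 7728 is false
  career wins > 43: 76 > 43 is true
  events in last 12 months < 18: 24 < 18 is false
  career wins ≥ 117: 76 ≥ 117 is false
Combine:
[1] true OR false = true
[2] true OR true OR false = true
[3] false OR true = true
[4.1] NOT false = true
[4] true OR false = true
[5] true OR false = true
[6.2] NOT false = true
[6] true OR true OR false = true
[root] true AND true AND true AND true AND true AND true = true
Overall: true → qualifies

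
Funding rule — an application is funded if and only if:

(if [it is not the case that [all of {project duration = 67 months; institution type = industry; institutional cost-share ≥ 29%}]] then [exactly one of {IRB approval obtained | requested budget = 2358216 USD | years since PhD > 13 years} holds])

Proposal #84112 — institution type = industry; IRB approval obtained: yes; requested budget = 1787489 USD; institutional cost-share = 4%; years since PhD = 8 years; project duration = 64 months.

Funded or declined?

Atomic conditions:
  project duration = 67 months: 64 == 67 is false
  institution type = industry: industry == industry is true
  institutional cost-share ≥ 29%: 4 ≥ 29 is false
  IRB approval obtained: yes → true
  requested budget = 2358216 USD: 1787489 == 2358216 is false
  years since PhD > 13 years: 8 > 13 is false
Combine:
[1.1] false AND true AND false = false
[1] NOT false = true
[2] exactly-one(true, false, false) = true
[root] true → true = true
Overall: true → funded

Funded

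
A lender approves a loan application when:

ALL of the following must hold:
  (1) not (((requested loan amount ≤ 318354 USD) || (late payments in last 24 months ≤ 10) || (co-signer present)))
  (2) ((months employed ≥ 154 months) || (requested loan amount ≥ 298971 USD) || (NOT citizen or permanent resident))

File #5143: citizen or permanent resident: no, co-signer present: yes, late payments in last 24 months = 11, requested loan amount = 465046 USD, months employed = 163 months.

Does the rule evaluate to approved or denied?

Denied

Atomic conditions:
  requested loan amount ≤ 318354 USD: 465046 ≤ 318354 is false
  late payments in last 24 months ≤ 10: 11 ≤ 10 is false
  co-signer present: yes → true
  months employed ≥ 154 months: 163 ≥ 154 is true
  requested loan amount ≥ 298971 USD: 465046 ≥ 298971 is true
  NOT citizen or permanent resident: no → true
Combine:
[1.1] false OR false OR true = true
[1] NOT true = false
[2] true OR true OR true = true
[root] false AND true = false
Overall: false → denied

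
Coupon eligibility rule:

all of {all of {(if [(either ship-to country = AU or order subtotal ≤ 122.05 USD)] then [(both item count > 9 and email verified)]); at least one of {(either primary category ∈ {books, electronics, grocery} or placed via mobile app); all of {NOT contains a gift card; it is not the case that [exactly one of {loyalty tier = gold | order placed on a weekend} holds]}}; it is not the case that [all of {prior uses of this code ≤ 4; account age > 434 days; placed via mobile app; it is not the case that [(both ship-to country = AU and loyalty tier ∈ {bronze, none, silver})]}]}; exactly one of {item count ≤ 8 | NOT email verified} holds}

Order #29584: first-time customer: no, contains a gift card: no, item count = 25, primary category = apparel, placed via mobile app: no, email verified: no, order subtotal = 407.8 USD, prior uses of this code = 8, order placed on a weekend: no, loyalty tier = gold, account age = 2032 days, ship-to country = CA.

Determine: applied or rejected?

Atomic conditions:
  ship-to country = AU: CA == AU is false
  order subtotal ≤ 122.05 USD: 407.8 ≤ 122.05 is false
  item count > 9: 25 > 9 is true
  email verified: no → false
  primary category ∈ {books, electronics, grocery}: apparel is not in the set → false
  placed via mobile app: no → false
  NOT contains a gift card: no → true
  loyalty tier = gold: gold == gold is true
  order placed on a weekend: no → false
  prior uses of this code ≤ 4: 8 ≤ 4 is false
  account age > 434 days: 2032 > 434 is true
  loyalty tier ∈ {bronze, none, silver}: gold is not in the set → false
  item count ≤ 8: 25 ≤ 8 is false
  NOT email verified: no → true
Combine:
[1.1.1] false OR false = false
[1.1.2] true AND false = false
[1.1] false → false (antecedent false ⇒ implication holds) = true
[1.2.1] false OR false = false
[1.2.2.2.1] exactly-one(true, false) = true
[1.2.2.2] NOT true = false
[1.2.2] true AND false = false
[1.2] false OR false = false
[1.3.1.4.1] false AND false = false
[1.3.1.4] NOT false = true
[1.3.1] false AND true AND false AND true = false
[1.3] NOT false = true
[1] true AND false AND true = false
[2] exactly-one(false, true) = true
[root] false AND true = false
Overall: false → rejected

Rejected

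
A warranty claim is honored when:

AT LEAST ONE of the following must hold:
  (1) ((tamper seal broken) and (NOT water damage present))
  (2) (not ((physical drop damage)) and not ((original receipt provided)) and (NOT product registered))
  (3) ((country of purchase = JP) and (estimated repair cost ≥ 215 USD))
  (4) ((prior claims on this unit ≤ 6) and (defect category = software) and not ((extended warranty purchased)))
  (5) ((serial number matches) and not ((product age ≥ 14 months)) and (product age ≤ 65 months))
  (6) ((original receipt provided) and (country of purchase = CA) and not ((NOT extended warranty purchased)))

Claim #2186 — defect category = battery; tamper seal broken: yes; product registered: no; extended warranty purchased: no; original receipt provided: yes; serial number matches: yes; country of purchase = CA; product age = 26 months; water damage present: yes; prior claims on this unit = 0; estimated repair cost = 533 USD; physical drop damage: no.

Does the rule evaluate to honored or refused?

Refused

Atomic conditions:
  tamper seal broken: yes → true
  NOT water damage present: yes → false
  physical drop damage: no → false
  original receipt provided: yes → true
  NOT product registered: no → true
  country of purchase = JP: CA == JP is false
  estimated repair cost ≥ 215 USD: 533 ≥ 215 is true
  prior claims on this unit ≤ 6: 0 ≤ 6 is true
  defect category = software: battery == software is false
  extended warranty purchased: no → false
  serial number matches: yes → true
  product age ≥ 14 months: 26 ≥ 14 is true
  product age ≤ 65 months: 26 ≤ 65 is true
  country of purchase = CA: CA == CA is true
  NOT extended warranty purchased: no → true
Combine:
[1] true AND false = false
[2.1] NOT false = true
[2.2] NOT true = false
[2] true AND false AND true = false
[3] false AND true = false
[4.3] NOT false = true
[4] true AND false AND true = false
[5.2] NOT true = false
[5] true AND false AND true = false
[6.3] NOT true = false
[6] true AND true AND false = false
[root] false OR false OR false OR false OR false OR false = false
Overall: false → refused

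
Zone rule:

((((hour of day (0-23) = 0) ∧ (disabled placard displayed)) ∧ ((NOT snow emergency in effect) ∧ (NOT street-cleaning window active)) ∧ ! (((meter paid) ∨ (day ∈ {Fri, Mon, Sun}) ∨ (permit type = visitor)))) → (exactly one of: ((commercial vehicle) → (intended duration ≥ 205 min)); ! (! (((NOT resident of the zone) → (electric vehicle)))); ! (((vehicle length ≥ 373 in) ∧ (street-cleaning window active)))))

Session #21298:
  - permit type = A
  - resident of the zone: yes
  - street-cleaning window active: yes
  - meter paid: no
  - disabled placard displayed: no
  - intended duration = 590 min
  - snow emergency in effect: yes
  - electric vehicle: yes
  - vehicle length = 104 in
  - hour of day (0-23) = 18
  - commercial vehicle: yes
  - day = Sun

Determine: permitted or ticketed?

Atomic conditions:
  hour of day (0-23) = 0: 18 == 0 is false
  disabled placard displayed: no → false
  NOT snow emergency in effect: yes → false
  NOT street-cleaning window active: yes → false
  meter paid: no → false
  day ∈ {Fri, Mon, Sun}: Sun is in the set → true
  permit type = visitor: A == visitor is false
  commercial vehicle: yes → true
  intended duration ≥ 205 min: 590 ≥ 205 is true
  NOT resident of the zone: yes → false
  electric vehicle: yes → true
  vehicle length ≥ 373 in: 104 ≥ 373 is false
  street-cleaning window active: yes → true
Combine:
[1.1] false AND false = false
[1.2] false AND false = false
[1.3.1] false OR true OR false = true
[1.3] NOT true = false
[1] false AND false AND false = false
[2.1] true → true = true
[2.2.1.1] false → true (antecedent false ⇒ implication holds) = true
[2.2.1] NOT true = false
[2.2] NOT false = true
[2.3.1] false AND true = false
[2.3] NOT false = true
[2] exactly-one(true, true, true) = false
[root] false → false (antecedent false ⇒ implication holds) = true
Overall: true → permitted

Permitted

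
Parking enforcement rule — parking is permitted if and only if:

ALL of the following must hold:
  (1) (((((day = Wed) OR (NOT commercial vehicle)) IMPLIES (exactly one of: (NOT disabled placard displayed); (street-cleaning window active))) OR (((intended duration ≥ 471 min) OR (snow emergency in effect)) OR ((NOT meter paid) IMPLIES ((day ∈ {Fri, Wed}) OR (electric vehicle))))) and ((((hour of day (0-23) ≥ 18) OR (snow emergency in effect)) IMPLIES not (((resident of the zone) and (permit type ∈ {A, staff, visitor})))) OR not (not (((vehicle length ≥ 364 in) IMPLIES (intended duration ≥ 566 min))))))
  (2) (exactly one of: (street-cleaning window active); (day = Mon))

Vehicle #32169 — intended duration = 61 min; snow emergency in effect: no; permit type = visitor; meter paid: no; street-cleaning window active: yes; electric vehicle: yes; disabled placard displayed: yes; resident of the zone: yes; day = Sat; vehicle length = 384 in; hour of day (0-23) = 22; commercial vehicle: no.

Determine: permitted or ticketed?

Ticketed

Atomic conditions:
  day = Wed: Sat == Wed is false
  NOT commercial vehicle: no → true
  NOT disabled placard displayed: yes → false
  street-cleaning window active: yes → true
  intended duration ≥ 471 min: 61 ≥ 471 is false
  snow emergency in effect: no → false
  NOT meter paid: no → true
  day ∈ {Fri, Wed}: Sat is not in the set → false
  electric vehicle: yes → true
  hour of day (0-23) ≥ 18: 22 ≥ 18 is true
  resident of the zone: yes → true
  permit type ∈ {A, staff, visitor}: visitor is in the set → true
  vehicle length ≥ 364 in: 384 ≥ 364 is true
  intended duration ≥ 566 min: 61 ≥ 566 is false
  day = Mon: Sat == Mon is false
Combine:
[1.1.1.1] false OR true = true
[1.1.1.2] exactly-one(false, true) = true
[1.1.1] true → true = true
[1.1.2.1] false OR false = false
[1.1.2.2.2] false OR true = true
[1.1.2.2] true → true = true
[1.1.2] false OR true = true
[1.1] true OR true = true
[1.2.1.1] true OR false = true
[1.2.1.2.1] true AND true = true
[1.2.1.2] NOT true = false
[1.2.1] true → false = false
[1.2.2.1.1] true → false = false
[1.2.2.1] NOT false = true
[1.2.2] NOT true = false
[1.2] false OR false = false
[1] true AND false = false
[2] exactly-one(true, false) = true
[root] false AND true = false
Overall: false → ticketed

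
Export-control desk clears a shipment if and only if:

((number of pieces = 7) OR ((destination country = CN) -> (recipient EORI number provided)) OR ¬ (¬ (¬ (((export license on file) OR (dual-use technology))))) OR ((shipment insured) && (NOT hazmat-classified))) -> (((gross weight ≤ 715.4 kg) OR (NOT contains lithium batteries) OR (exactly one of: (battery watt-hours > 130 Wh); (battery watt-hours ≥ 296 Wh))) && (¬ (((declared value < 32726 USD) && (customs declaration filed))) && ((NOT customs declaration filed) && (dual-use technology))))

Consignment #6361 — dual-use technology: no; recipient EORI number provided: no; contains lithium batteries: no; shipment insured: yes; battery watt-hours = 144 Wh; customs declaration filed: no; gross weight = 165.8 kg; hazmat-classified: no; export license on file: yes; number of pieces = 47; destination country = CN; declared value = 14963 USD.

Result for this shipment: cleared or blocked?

Blocked

Atomic conditions:
  number of pieces = 7: 47 == 7 is false
  destination country = CN: CN == CN is true
  recipient EORI number provided: no → false
  export license on file: yes → true
  dual-use technology: no → false
  shipment insured: yes → true
  NOT hazmat-classified: no → true
  gross weight ≤ 715.4 kg: 165.8 ≤ 715.4 is true
  NOT contains lithium batteries: no → true
  battery watt-hours > 130 Wh: 144 > 130 is true
  battery watt-hours ≥ 296 Wh: 144 ≥ 296 is false
  declared value < 32726 USD: 14963 < 32726 is true
  customs declaration filed: no → false
  NOT customs declaration filed: no → true
Combine:
[1.2] true → false = false
[1.3.1.1.1] true OR false = true
[1.3.1.1] NOT true = false
[1.3.1] NOT false = true
[1.3] NOT true = false
[1.4] true AND true = true
[1] false OR false OR false OR true = true
[2.1.3] exactly-one(true, false) = true
[2.1] true OR true OR true = true
[2.2.1.1] true AND false = false
[2.2.1] NOT false = true
[2.2.2] true AND false = false
[2.2] true AND false = false
[2] true AND false = false
[root] true → false = false
Overall: false → blocked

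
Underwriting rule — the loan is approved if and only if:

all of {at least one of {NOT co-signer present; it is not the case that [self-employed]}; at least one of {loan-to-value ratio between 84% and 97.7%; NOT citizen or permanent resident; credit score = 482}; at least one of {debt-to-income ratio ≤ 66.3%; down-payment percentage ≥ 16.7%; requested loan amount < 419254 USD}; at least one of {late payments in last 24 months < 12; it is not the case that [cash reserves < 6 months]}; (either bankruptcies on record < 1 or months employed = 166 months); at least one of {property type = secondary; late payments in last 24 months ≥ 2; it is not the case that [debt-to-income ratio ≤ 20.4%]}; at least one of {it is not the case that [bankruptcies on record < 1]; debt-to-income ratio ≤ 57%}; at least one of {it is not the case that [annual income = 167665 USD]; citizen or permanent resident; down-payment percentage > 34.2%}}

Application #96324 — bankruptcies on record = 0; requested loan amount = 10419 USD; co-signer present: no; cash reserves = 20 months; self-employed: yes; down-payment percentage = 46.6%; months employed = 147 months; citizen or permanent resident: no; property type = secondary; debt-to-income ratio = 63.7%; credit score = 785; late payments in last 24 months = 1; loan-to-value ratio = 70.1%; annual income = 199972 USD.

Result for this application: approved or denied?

Atomic conditions:
  NOT co-signer present: no → true
  self-employed: yes → true
  loan-to-value ratio between 84% and 97.7%: 70.1 in [84, 97.7] is false
  NOT citizen or permanent resident: no → true
  credit score = 482: 785 == 482 is false
  debt-to-income ratio ≤ 66.3%: 63.7 ≤ 66.3 is true
  down-payment percentage ≥ 16.7%: 46.6 ≥ 16.7 is true
  requested loan amount < 419254 USD: 10419 < 419254 is true
  late payments in last 24 months < 12: 1 < 12 is true
  cash reserves < 6 months: 20 < 6 is false
  bankruptcies on record < 1: 0 < 1 is true
  months employed = 166 months: 147 == 166 is false
  property type = secondary: secondary == secondary is true
  late payments in last 24 months ≥ 2: 1 ≥ 2 is false
  debt-to-income ratio ≤ 20.4%: 63.7 ≤ 20.4 is false
  debt-to-income ratio ≤ 57%: 63.7 ≤ 57 is false
  annual income = 167665 USD: 199972 == 167665 is false
  citizen or permanent resident: no → false
  down-payment percentage > 34.2%: 46.6 > 34.2 is true
Combine:
[1.2] NOT true = false
[1] true OR false = true
[2] false OR true OR false = true
[3] true OR true OR true = true
[4.2] NOT false = true
[4] true OR true = true
[5] true OR false = true
[6.3] NOT false = true
[6] true OR false OR true = true
[7.1] NOT true = false
[7] false OR false = false
[8.1] NOT false = true
[8] true OR false OR true = true
[root] true AND true AND true AND true AND true AND true AND false AND true = false
Overall: false → denied

Denied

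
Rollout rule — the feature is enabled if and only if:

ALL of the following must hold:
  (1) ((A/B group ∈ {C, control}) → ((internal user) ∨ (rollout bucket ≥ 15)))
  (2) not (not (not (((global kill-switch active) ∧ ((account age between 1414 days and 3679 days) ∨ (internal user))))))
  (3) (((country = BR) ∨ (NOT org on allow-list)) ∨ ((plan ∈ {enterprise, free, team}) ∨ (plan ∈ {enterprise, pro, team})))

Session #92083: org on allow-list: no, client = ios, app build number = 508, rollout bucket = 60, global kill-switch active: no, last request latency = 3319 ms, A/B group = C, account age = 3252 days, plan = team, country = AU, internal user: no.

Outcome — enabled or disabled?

Atomic conditions:
  A/B group ∈ {C, control}: C is in the set → true
  internal user: no → false
  rollout bucket ≥ 15: 60 ≥ 15 is true
  global kill-switch active: no → false
  account age between 1414 days and 3679 days: 3252 in [1414, 3679] is true
  country = BR: AU == BR is false
  NOT org on allow-list: no → true
  plan ∈ {enterprise, free, team}: team is in the set → true
  plan ∈ {enterprise, pro, team}: team is in the set → true
Combine:
[1.2] false OR true = true
[1] true → true = true
[2.1.1.1.2] true OR false = true
[2.1.1.1] false AND true = false
[2.1.1] NOT false = true
[2.1] NOT true = false
[2] NOT false = true
[3.1] false OR true = true
[3.2] true OR true = true
[3] true OR true = true
[root] true AND true AND true = true
Overall: true → enabled

Enabled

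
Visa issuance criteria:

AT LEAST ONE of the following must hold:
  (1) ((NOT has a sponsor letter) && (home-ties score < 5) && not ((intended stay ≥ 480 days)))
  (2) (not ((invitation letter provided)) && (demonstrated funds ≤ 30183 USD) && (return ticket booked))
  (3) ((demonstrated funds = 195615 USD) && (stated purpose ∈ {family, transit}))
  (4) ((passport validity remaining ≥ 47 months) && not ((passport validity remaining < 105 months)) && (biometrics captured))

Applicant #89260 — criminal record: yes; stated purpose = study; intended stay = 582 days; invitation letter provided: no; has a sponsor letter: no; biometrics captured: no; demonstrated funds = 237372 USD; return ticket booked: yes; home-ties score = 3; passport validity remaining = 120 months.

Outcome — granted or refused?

Refused

Atomic conditions:
  NOT has a sponsor letter: no → true
  home-ties score < 5: 3 < 5 is true
  intended stay ≥ 480 days: 582 ≥ 480 is true
  invitation letter provided: no → false
  demonstrated funds ≤ 30183 USD: 237372 ≤ 30183 is false
  return ticket booked: yes → true
  demonstrated funds = 195615 USD: 237372 == 195615 is false
  stated purpose ∈ {family, transit}: study is not in the set → false
  passport validity remaining ≥ 47 months: 120 ≥ 47 is true
  passport validity remaining < 105 months: 120 < 105 is false
  biometrics captured: no → false
Combine:
[1.3] NOT true = false
[1] true AND true AND false = false
[2.1] NOT false = true
[2] true AND false AND true = false
[3] false AND false = false
[4.2] NOT false = true
[4] true AND true AND false = false
[root] false OR false OR false OR false = false
Overall: false → refused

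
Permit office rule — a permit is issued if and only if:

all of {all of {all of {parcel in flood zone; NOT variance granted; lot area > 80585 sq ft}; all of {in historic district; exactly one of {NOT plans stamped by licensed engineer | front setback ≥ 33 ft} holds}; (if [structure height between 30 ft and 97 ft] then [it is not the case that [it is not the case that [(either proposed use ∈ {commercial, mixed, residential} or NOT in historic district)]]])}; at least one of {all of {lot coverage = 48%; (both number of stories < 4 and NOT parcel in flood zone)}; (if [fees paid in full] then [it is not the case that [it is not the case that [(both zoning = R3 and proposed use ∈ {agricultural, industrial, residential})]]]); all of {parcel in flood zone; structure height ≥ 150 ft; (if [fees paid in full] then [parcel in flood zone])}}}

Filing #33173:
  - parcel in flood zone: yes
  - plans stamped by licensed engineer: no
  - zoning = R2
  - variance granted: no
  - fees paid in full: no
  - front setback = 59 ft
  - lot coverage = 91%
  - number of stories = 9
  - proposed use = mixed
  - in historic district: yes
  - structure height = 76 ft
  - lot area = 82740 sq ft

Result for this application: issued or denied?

Atomic conditions:
  parcel in flood zone: yes → true
  NOT variance granted: no → true
  lot area > 80585 sq ft: 82740 > 80585 is true
  in historic district: yes → true
  NOT plans stamped by licensed engineer: no → true
  front setback ≥ 33 ft: 59 ≥ 33 is true
  structure height between 30 ft and 97 ft: 76 in [30, 97] is true
  proposed use ∈ {commercial, mixed, residential}: mixed is in the set → true
  NOT in historic district: yes → false
  lot coverage = 48%: 91 == 48 is false
  number of stories < 4: 9 < 4 is false
  NOT parcel in flood zone: yes → false
  fees paid in full: no → false
  zoning = R3: R2 == R3 is false
  proposed use ∈ {agricultural, industrial, residential}: mixed is not in the set → false
  structure height ≥ 150 ft: 76 ≥ 150 is false
Combine:
[1.1] true AND true AND true = true
[1.2.2] exactly-one(true, true) = false
[1.2] true AND false = false
[1.3.2.1.1] true OR false = true
[1.3.2.1] NOT true = false
[1.3.2] NOT false = true
[1.3] true → true = true
[1] true AND false AND true = false
[2.1.2] false AND false = false
[2.1] false AND false = false
[2.2.2.1.1] false AND false = false
[2.2.2.1] NOT false = true
[2.2.2] NOT true = false
[2.2] false → false (antecedent false ⇒ implication holds) = true
[2.3.3] false → true (antecedent false ⇒ implication holds) = true
[2.3] true AND false AND true = false
[2] false OR true OR false = true
[root] false AND true = false
Overall: false → denied

Denied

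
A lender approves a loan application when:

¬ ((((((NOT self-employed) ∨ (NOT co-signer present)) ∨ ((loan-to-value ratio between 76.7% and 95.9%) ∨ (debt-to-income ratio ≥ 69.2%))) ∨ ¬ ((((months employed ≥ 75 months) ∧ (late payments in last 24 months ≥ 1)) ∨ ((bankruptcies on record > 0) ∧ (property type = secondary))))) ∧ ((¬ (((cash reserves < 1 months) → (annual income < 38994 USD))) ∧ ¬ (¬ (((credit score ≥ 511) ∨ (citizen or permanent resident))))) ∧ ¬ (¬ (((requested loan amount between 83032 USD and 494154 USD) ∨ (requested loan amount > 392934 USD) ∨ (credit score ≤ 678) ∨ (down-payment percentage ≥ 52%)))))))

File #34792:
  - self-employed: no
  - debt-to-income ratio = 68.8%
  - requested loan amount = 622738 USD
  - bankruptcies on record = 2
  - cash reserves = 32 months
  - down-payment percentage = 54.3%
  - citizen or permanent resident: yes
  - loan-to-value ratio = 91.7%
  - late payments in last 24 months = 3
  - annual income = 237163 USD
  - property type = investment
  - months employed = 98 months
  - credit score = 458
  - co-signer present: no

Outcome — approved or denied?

Atomic conditions:
  NOT self-employed: no → true
  NOT co-signer present: no → true
  loan-to-value ratio between 76.7% and 95.9%: 91.7 in [76.7, 95.9] is true
  debt-to-income ratio ≥ 69.2%: 68.8 ≥ 69.2 is false
  months employed ≥ 75 months: 98 ≥ 75 is true
  late payments in last 24 months ≥ 1: 3 ≥ 1 is true
  bankruptcies on record > 0: 2 > 0 is true
  property type = secondary: investment == secondary is false
  cash reserves < 1 months: 32 < 1 is false
  annual income < 38994 USD: 237163 < 38994 is false
  credit score ≥ 511: 458 ≥ 511 is false
  citizen or permanent resident: yes → true
  requested loan amount between 83032 USD and 494154 USD: 622738 in [83032, 494154] is false
  requested loan amount > 392934 USD: 622738 > 392934 is true
  credit score ≤ 678: 458 ≤ 678 is true
  down-payment percentage ≥ 52%: 54.3 ≥ 52 is true
Combine:
[1.1.1.1] true OR true = true
[1.1.1.2] true OR false = true
[1.1.1] true OR true = true
[1.1.2.1.1] true AND true = true
[1.1.2.1.2] true AND false = false
[1.1.2.1] true OR false = true
[1.1.2] NOT true = false
[1.1] true OR false = true
[1.2.1.1.1] false → false (antecedent false ⇒ implication holds) = true
[1.2.1.1] NOT true = false
[1.2.1.2.1.1] false OR true = true
[1.2.1.2.1] NOT true = false
[1.2.1.2] NOT false = true
[1.2.1] false AND true = false
[1.2.2.1.1] false OR true OR true OR true = true
[1.2.2.1] NOT true = false
[1.2.2] NOT false = true
[1.2] false AND true = false
[1] true AND false = false
[root] NOT false = true
Overall: true → approved

Approved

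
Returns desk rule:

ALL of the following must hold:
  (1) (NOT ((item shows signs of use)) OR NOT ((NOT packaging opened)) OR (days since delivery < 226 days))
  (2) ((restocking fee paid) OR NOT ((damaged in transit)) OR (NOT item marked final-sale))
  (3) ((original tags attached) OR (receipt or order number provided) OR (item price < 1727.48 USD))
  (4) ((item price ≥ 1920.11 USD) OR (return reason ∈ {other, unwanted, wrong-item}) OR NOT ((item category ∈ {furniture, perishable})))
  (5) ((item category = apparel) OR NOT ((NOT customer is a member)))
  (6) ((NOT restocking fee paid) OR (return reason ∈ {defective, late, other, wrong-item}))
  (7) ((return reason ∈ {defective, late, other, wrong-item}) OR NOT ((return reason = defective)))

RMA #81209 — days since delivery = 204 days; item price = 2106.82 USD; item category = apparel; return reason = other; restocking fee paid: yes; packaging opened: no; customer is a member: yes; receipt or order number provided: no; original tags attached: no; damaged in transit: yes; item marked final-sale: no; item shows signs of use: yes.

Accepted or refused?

Atomic conditions:
  item shows signs of use: yes → true
  NOT packaging opened: no → true
  days since delivery < 226 days: 204 < 226 is true
  restocking fee paid: yes → true
  damaged in transit: yes → true
  NOT item marked final-sale: no → true
  original tags attached: no → false
  receipt or order number provided: no → false
  item price < 1727.48 USD: 2106.82 < 1727.48 is false
  item price ≥ 1920.11 USD: 2106.82 ≥ 1920.11 is true
  return reason ∈ {other, unwanted, wrong-item}: other is in the set → true
  item category ∈ {furniture, perishable}: apparel is not in the set → false
  item category = apparel: apparel == apparel is true
  NOT customer is a member: yes → false
  NOT restocking fee paid: yes → false
  return reason ∈ {defective, late, other, wrong-item}: other is in the set → true
  return reason = defective: other == defective is false
Combine:
[1.1] NOT true = false
[1.2] NOT true = false
[1] false OR false OR true = true
[2.2] NOT true = false
[2] true OR false OR true = true
[3] false OR false OR false = false
[4.3] NOT false = true
[4] true OR true OR true = true
[5.2] NOT false = true
[5] true OR true = true
[6] false OR true = true
[7.2] NOT false = true
[7] true OR true = true
[root] true AND true AND false AND true AND true AND true AND true = false
Overall: false → refused

Refused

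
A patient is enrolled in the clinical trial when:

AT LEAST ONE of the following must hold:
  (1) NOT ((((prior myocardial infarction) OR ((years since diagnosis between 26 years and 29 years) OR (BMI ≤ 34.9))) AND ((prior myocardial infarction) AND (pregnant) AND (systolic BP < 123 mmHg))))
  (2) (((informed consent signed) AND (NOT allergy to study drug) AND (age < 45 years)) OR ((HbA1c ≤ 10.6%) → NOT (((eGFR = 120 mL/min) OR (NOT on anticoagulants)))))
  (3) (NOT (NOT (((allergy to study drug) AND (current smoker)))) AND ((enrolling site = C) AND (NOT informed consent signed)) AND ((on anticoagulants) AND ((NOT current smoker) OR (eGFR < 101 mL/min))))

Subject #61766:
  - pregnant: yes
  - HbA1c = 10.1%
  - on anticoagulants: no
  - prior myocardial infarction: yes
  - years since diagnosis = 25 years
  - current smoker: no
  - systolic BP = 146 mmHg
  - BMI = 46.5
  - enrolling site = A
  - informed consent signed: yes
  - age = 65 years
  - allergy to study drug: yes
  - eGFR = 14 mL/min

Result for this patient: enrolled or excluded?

Enrolled

Atomic conditions:
  prior myocardial infarction: yes → true
  years since diagnosis between 26 years and 29 years: 25 in [26, 29] is false
  BMI ≤ 34.9: 46.5 ≤ 34.9 is false
  pregnant: yes → true
  systolic BP < 123 mmHg: 146 < 123 is false
  informed consent signed: yes → true
  NOT allergy to study drug: yes → false
  age < 45 years: 65 < 45 is false
  HbA1c ≤ 10.6%: 10.1 ≤ 10.6 is true
  eGFR = 120 mL/min: 14 == 120 is false
  NOT on anticoagulants: no → true
  allergy to study drug: yes → true
  current smoker: no → false
  enrolling site = C: A == C is false
  NOT informed consent signed: yes → false
  on anticoagulants: no → false
  NOT current smoker: no → true
  eGFR < 101 mL/min: 14 < 101 is true
Combine:
[1.1.1.2] false OR false = false
[1.1.1] true OR false = true
[1.1.2] true AND true AND false = false
[1.1] true AND false = false
[1] NOT false = true
[2.1] true AND false AND false = false
[2.2.2.1] false OR true = true
[2.2.2] NOT true = false
[2.2] true → false = false
[2] false OR false = false
[3.1.1.1] true AND false = false
[3.1.1] NOT false = true
[3.1] NOT true = false
[3.2] false AND false = false
[3.3.2] true OR true = true
[3.3] false AND true = false
[3] false AND false AND false = false
[root] true OR false OR false = true
Overall: true → enrolled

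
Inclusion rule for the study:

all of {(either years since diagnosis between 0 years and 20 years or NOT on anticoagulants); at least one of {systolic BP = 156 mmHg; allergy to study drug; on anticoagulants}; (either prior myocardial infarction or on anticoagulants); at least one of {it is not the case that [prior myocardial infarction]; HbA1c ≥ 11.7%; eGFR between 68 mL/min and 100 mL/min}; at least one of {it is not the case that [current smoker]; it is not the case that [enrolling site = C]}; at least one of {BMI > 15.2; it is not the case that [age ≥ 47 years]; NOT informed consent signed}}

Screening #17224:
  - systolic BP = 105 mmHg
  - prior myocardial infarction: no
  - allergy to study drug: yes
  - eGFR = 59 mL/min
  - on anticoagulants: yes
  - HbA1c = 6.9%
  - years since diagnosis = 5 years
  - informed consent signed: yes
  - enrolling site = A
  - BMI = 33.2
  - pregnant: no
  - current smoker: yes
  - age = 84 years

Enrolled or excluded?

Enrolled

Atomic conditions:
  years since diagnosis between 0 years and 20 years: 5 in [0, 20] is true
  NOT on anticoagulants: yes → false
  systolic BP = 156 mmHg: 105 == 156 is false
  allergy to study drug: yes → true
  on anticoagulants: yes → true
  prior myocardial infarction: no → false
  HbA1c ≥ 11.7%: 6.9 ≥ 11.7 is false
  eGFR between 68 mL/min and 100 mL/min: 59 in [68, 100] is false
  current smoker: yes → true
  enrolling site = C: A == C is false
  BMI > 15.2: 33.2 > 15.2 is true
  age ≥ 47 years: 84 ≥ 47 is true
  NOT informed consent signed: yes → false
Combine:
[1] true OR false = true
[2] false OR true OR true = true
[3] false OR true = true
[4.1] NOT false = true
[4] true OR false OR false = true
[5.1] NOT true = false
[5.2] NOT false = true
[5] false OR true = true
[6.2] NOT true = false
[6] true OR false OR false = true
[root] true AND true AND true AND true AND true AND true = true
Overall: true → enrolled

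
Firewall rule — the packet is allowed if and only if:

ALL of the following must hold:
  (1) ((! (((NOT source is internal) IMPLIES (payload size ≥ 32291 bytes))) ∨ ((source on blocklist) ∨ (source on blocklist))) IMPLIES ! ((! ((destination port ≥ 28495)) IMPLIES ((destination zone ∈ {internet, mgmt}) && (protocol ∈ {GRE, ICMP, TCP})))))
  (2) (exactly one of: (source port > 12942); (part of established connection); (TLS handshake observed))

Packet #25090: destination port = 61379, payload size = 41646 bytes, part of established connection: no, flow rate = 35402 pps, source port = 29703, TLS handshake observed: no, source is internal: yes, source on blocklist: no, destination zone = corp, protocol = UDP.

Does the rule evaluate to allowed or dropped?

Atomic conditions:
  NOT source is internal: yes → false
  payload size ≥ 32291 bytes: 41646 ≥ 32291 is true
  source on blocklist: no → false
  destination port ≥ 28495: 61379 ≥ 28495 is true
  destination zone ∈ {internet, mgmt}: corp is not in the set → false
  protocol ∈ {GRE, ICMP, TCP}: UDP is not in the set → false
  source port > 12942: 29703 > 12942 is true
  part of established connection: no → false
  TLS handshake observed: no → false
Combine:
[1.1.1.1] false → true (antecedent false ⇒ implication holds) = true
[1.1.1] NOT true = false
[1.1.2] false OR false = false
[1.1] false OR false = false
[1.2.1.1] NOT true = false
[1.2.1.2] false AND false = false
[1.2.1] false → false (antecedent false ⇒ implication holds) = true
[1.2] NOT true = false
[1] false → false (antecedent false ⇒ implication holds) = true
[2] exactly-one(true, false, false) = true
[root] true AND true = true
Overall: true → allowed

Allowed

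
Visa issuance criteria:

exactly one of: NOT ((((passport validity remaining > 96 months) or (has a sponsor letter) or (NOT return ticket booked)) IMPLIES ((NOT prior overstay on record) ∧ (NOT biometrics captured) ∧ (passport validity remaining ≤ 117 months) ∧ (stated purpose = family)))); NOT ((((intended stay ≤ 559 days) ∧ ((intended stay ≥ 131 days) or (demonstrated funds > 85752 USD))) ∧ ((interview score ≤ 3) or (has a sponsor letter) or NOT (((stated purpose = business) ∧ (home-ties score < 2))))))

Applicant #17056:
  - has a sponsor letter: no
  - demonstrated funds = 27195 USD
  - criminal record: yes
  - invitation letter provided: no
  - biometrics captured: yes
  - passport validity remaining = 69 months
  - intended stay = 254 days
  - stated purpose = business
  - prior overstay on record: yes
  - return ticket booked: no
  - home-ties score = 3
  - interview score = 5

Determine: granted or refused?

Granted

Atomic conditions:
  passport validity remaining > 96 months: 69 > 96 is false
  has a sponsor letter: no → false
  NOT return ticket booked: no → true
  NOT prior overstay on record: yes → false
  NOT biometrics captured: yes → false
  passport validity remaining ≤ 117 months: 69 ≤ 117 is true
  stated purpose = family: business == family is false
  intended stay ≤ 559 days: 254 ≤ 559 is true
  intended stay ≥ 131 days: 254 ≥ 131 is true
  demonstrated funds > 85752 USD: 27195 > 85752 is false
  interview score ≤ 3: 5 ≤ 3 is false
  stated purpose = business: business == business is true
  home-ties score < 2: 3 < 2 is false
Combine:
[1.1.1] false OR false OR true = true
[1.1.2] false AND false AND true AND false = false
[1.1] true → false = false
[1] NOT false = true
[2.1.1.2] true OR false = true
[2.1.1] true AND true = true
[2.1.2.3.1] true AND false = false
[2.1.2.3] NOT false = true
[2.1.2] false OR false OR true = true
[2.1] true AND true = true
[2] NOT true = false
[root] exactly-one(true, false) = true
Overall: true → granted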